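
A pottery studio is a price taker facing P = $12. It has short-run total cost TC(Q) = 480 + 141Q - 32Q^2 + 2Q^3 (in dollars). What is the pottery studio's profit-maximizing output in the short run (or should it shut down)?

From TC, MC = TC'(Q) = 141 - 64Q + 6Q^2 and AVC = VC/Q = 141 - 32Q + 2Q^2.
AVC is minimized where dAVC/dQ = -32 + 4Q = 0, at Q = 8; min AVC = 141 - 32·8 + 2·8^2 = $13.
With P < min AVC ($12 < $13), every unit sold adds to the loss.
Shutting down limits the loss to fixed cost, $480.

Shut down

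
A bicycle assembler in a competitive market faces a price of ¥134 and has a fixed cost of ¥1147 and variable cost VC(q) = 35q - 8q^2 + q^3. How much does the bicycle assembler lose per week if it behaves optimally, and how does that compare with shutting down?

AVC = 35 - 8q + q^2; min AVC = ¥19 at q = 4. Since P = ¥134 ≥ min AVC, the firm produces.
With MC = 35 - 16q + 3q^2, P = MC on the upward-sloping part at q* = 9.
TR = 134·9 = 1206. TC = 1147 + 396 = 1543. Profit = 1206 − 1543 = -¥337.
That loss of ¥337 beats the ¥1147 the firm would lose by shutting down; producing recovers ¥810 of fixed cost.

Profit = -¥337 at q = 9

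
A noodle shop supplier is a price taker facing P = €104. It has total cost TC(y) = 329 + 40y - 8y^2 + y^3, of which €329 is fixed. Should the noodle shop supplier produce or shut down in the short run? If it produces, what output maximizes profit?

Variable cost is VC = 40y - 8y^2 + y^3, so AVC = VC/y = 40 - 8y + y^2 and MC = dTC/dy = 40 - 16y + 3y^2.
AVC hits its minimum where MC = AVC, at y = 4, giving min AVC = 40 - 8·4 + 4^2 = €24.
Because €104 ≥ €24, revenue can cover variable cost; the firm operates.
Set P = MC: 104 = 40 - 16y + 3y^2 → -64 - 16y + 3y^2 = 0. The roots are y = -8/3 and y = 8; the profit-maximizing output is on the rising part of MC, so y* = 8.
Check: AVC at y = 8 is €40 ≤ P, so revenue covers variable cost.
Profit = P·y − TC = 104·8 − 649 = €183.

Produce at y = 8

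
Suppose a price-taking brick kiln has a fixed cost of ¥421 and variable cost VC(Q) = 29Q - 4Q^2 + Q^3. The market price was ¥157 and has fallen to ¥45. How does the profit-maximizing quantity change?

Output falls from 8 to 4

AVC = 29 - 4Q + Q^2, minimized at Q = 2 where min AVC = ¥25. MC = 29 - 8Q + 3Q^2.
With P = ¥157 above the shutdown price, P = MC gives Q = 8.
At P = ¥45 ≥ min AVC, set P = MC: Q = 4. The firm stays open but cuts output.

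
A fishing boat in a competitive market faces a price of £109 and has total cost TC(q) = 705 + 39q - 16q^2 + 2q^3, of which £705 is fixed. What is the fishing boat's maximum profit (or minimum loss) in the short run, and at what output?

Profit = -£117 at q = 7

AVC = 39 - 16q + 2q^2 has its minimum £7 at q = 4; price £109 clears that bar, so the firm operates.
MC = 39 - 32q + 6q^2. Setting P = MC and taking the root on the rising branch gives q* = 7.
TR = 109·7 = 763. TC = 705 + 175 = 880. Profit = 763 − 880 = -£117.
That loss of £117 beats the £705 the firm would lose by shutting down; producing recovers £588 of fixed cost.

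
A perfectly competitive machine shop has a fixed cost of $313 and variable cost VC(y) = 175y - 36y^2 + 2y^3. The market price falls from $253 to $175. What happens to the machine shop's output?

MC = 175 - 72y + 6y^2; the shutdown threshold is min AVC = $13 (at y = 9).
At P = $253 ≥ min AVC, set P = MC on the rising branch: y = 13.
At P = $175 ≥ min AVC, set P = MC: y = 12. The firm stays open but cuts output.

Output falls from 13 to 12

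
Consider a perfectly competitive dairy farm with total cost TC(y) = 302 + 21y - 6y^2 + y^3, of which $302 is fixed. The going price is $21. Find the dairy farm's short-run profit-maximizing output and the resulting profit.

Profit = -$270 at y = 4

AVC = 21 - 6y + y^2 has its minimum $12 at y = 3; price $21 clears that bar, so the firm operates.
MC = 21 - 12y + 3y^2. Setting P = MC and taking the root on the rising branch gives y* = 4.
TR = 21·4 = 84. TC = 302 + 52 = 354. Profit = 84 − 354 = -$270.
Shutting down would mean losing the fixed cost of $302, so operating at a loss of $270 is better by $32.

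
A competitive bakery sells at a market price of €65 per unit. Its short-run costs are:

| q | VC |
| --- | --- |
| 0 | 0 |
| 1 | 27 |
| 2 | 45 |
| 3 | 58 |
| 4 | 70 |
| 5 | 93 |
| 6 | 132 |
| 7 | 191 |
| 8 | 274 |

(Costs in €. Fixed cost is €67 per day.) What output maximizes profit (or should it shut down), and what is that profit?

Profit at each row (π = 65q − TC): q=0: -67; q=1: -29; q=2: 18; q=3: 70; q=4: 123; q=5: 165; q=6: 191; q=7: 197; q=8: 179.
Profit is maximized at q = 7. AVC there is 191/7 = €27.29 ≤ P, so producing beats shutting down (which would give -€67).

q = 7; profit = €197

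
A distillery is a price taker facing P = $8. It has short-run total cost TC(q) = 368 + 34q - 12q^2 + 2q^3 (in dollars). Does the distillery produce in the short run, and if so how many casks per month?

Strip out fixed cost: VC = 34q - 12q^2 + 2q^3. Then AVC = 34 - 12q + 2q^2 and MC = 34 - 24q + 6q^2.
AVC hits its minimum where MC = AVC, at q = 3, giving min AVC = 34 - 12·3 + 2·3^2 = $16.
Since P = $8 < min AVC = $16, price fails to cover variable cost at any output.
The firm minimizes its loss by shutting down and losing only its fixed cost of $368.

Shut down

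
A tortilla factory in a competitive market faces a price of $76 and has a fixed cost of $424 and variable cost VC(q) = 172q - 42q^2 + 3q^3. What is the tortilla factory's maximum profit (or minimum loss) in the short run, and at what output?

Profit = -$40 at q = 8

AVC = 172 - 42q + 3q^2 has its minimum $25 at q = 7; price $76 clears that bar, so the firm operates.
With MC = 172 - 84q + 9q^2, P = MC on the upward-sloping part at q* = 8.
TR = 76·8 = 608. TC = 424 + 224 = 648. Profit = 608 − 648 = -$40.
Shutting down would mean losing the fixed cost of $424, so operating at a loss of $40 is better by $384.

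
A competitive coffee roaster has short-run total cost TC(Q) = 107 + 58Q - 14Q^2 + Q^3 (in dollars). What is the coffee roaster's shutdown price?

$9 per unit

The shutdown price is the minimum of AVC. VC = 58Q - 14Q^2 + Q^3, so AVC = 58 - 14Q + Q^2.
dAVC/dQ = -14 + 2Q = 0 gives Q = 7. min AVC = 58 - 14·7 + 7^2 = 9.
The firm shuts down for any P below $9.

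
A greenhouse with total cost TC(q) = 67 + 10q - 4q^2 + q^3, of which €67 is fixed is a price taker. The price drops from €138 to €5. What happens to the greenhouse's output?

Output falls from 8 to 0 (the firm shuts down)

MC = 10 - 8q + 3q^2; the shutdown threshold is min AVC = €6 (at q = 2).
At P = €138 ≥ min AVC, set P = MC on the rising branch: q = 8.
At P = €5 < min AVC = €6, price no longer covers variable cost at any output, so the firm shuts down: q = 0.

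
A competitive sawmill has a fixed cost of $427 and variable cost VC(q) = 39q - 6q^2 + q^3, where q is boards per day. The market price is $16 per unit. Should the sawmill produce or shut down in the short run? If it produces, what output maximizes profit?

Strip out fixed cost: VC = 39q - 6q^2 + q^3. Then AVC = 39 - 6q + q^2 and MC = 39 - 12q + 3q^2.
AVC is minimized where dAVC/dq = -6 + 2q = 0, at q = 3; min AVC = 39 - 6·3 + 3^2 = $30.
With P < min AVC ($16 < $30), every unit sold adds to the loss.
Best response: produce nothing and absorb the $427 fixed cost.

Shut down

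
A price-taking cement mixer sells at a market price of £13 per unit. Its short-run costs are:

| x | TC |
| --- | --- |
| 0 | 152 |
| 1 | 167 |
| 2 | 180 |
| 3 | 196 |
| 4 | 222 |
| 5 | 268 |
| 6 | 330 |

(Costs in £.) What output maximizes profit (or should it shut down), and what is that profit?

Tabulate TR − TC: x=0: -152; x=1: -154; x=2: -154; x=3: -157; x=4: -170; x=5: -203; x=6: -252.
Profit is highest at x = 0. Equivalently, the lowest AVC in the table is 28/2 ≈ £14 at x = 2, and P = £13 falls below it — price never covers variable cost, so the firm shuts down and loses only its fixed cost.

x = 0 (shut down); profit = -£152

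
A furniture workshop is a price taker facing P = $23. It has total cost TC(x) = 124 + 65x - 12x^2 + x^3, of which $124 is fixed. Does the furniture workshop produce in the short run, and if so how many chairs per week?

From TC, MC = TC'(x) = 65 - 24x + 3x^2 and AVC = VC/x = 65 - 12x + x^2.
The AVC parabola has its vertex at x = 12/2 = 6, where AVC = 65 - 12·6 + 6^2 = $29.
Since P = $23 < min AVC = $29, price fails to cover variable cost at any output.
The firm minimizes its loss by shutting down and losing only its fixed cost of $124.

Shut down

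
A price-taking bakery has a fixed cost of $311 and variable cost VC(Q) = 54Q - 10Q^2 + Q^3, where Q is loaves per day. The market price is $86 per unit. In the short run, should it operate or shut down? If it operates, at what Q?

Produce at Q = 8

From TC, MC = TC'(Q) = 54 - 20Q + 3Q^2 and AVC = VC/Q = 54 - 10Q + Q^2.
The AVC parabola has its vertex at Q = 10/2 = 5, where AVC = 54 - 10·5 + 5^2 = $29.
Because $86 ≥ $29, revenue can cover variable cost; the firm operates.
Solving P = MC: -32 - 20Q + 3Q^2 = 0 ⇒ Q = -4/3 or 8. On the upward-sloping branch, Q* = 8.
Check: AVC at Q = 8 is $38 ≤ P, so revenue covers variable cost.
Profit = P·Q − TC = 86·8 − 615 = $73.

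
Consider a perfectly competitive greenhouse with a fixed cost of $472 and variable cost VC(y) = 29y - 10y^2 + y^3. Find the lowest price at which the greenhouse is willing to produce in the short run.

Short-run supply begins at min AVC. From VC = 29y - 10y^2 + y^3, AVC = 29 - 10y + y^2.
At the minimum of AVC, MC = AVC. MC = 29 - 20y + 3y^2; setting MC = AVC gives 2y^2 - 10y = 0, so y = 5. min AVC = 4.
For P < $4 the firm produces nothing.

$4 per unit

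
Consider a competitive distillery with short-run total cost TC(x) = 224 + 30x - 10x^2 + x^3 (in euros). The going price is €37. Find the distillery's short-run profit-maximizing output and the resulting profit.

Profit = -€28 at x = 7

AVC = 30 - 10x + x^2; min AVC = €5 at x = 5. Since P = €37 ≥ min AVC, the firm produces.
With MC = 30 - 20x + 3x^2, P = MC on the upward-sloping part at x* = 7.
TR = 37·7 = 259. TC = 224 + 63 = 287. Profit = 259 − 287 = -€28.
Shutting down would mean losing the fixed cost of €224, so operating at a loss of €28 is better by €196.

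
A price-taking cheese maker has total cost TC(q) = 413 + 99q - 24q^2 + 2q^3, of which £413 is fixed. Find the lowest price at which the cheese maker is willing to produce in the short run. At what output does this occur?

Short-run supply begins at min AVC. From VC = 99q - 24q^2 + 2q^3, AVC = 99 - 24q + 2q^2.
At the minimum of AVC, MC = AVC. MC = 99 - 48q + 6q^2; setting MC = AVC gives 4q^2 - 24q = 0, so q = 6. min AVC = 27.
The firm shuts down for any P below £27.

£27 per unit, at q = 6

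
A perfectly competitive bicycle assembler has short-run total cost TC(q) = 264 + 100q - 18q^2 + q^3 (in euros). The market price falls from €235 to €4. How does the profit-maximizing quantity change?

AVC = 100 - 18q + q^2, minimized at q = 9 where min AVC = €19. MC = 100 - 36q + 3q^2.
At P = €235 ≥ min AVC, set P = MC on the rising branch: q = 15.
At P = €4 < min AVC = €19, price no longer covers variable cost at any output, so the firm shuts down: q = 0.

Output falls from 15 to 0 (the firm shuts down)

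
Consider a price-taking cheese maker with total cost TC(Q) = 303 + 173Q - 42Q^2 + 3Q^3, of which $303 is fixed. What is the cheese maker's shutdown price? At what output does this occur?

The shutdown price is the minimum of AVC. VC = 173Q - 42Q^2 + 3Q^3, so AVC = 173 - 42Q + 3Q^2.
dAVC/dQ = -42 + 6Q = 0 gives Q = 7. min AVC = 173 - 42·7 + 3·7^2 = 26.
So the shutdown price is $26.

$26 per unit, at Q = 7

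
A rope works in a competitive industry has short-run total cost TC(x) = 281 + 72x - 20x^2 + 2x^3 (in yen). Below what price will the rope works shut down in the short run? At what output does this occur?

The shutdown price is the minimum of AVC. VC = 72x - 20x^2 + 2x^3, so AVC = 72 - 20x + 2x^2.
At the minimum of AVC, MC = AVC. MC = 72 - 40x + 6x^2; setting MC = AVC gives 4x^2 - 20x = 0, so x = 5. min AVC = 22.
So the shutdown price is ¥22.

¥22 per unit, at x = 5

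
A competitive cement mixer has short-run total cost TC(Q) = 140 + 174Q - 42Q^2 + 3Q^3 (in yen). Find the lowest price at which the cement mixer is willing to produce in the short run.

The shutdown price is the minimum of AVC. VC = 174Q - 42Q^2 + 3Q^3, so AVC = 174 - 42Q + 3Q^2.
dAVC/dQ = -42 + 6Q = 0 gives Q = 7. min AVC = 174 - 42·7 + 3·7^2 = 27.
So the shutdown price is ¥27.

¥27 per unit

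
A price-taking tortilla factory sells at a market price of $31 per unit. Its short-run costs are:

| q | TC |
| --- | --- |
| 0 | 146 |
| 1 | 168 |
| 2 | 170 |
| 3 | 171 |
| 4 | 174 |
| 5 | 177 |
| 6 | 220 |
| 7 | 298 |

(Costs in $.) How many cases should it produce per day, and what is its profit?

q = 5; profit = -$22

Compute π = P·q − TC at each output: q=0: -146; q=1: -137; q=2: -108; q=3: -78; q=4: -50; q=5: -22; q=6: -34; q=7: -81.
Profit is maximized at q = 5. AVC there is 31/5 = $6.20 ≤ P, so producing beats shutting down (which would give -$146).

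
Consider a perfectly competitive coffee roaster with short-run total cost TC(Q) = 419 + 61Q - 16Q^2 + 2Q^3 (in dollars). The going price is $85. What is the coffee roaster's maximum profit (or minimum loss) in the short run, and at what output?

AVC = 61 - 16Q + 2Q^2 has its minimum $29 at Q = 4; price $85 clears that bar, so the firm operates.
MC = 61 - 32Q + 6Q^2. Setting P = MC and taking the root on the rising branch gives Q* = 6.
TR = 85·6 = 510. TC = 419 + 222 = 641. Profit = 510 − 641 = -$131.
That loss of $131 beats the $419 the firm would lose by shutting down; producing recovers $288 of fixed cost.

Profit = -$131 at Q = 6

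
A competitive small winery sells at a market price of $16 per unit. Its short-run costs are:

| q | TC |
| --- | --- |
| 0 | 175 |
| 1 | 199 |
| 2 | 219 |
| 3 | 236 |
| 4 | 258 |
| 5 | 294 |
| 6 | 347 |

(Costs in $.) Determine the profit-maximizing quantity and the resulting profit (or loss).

q = 0 (shut down); profit = -$175

Tabulate TR − TC: q=0: -175; q=1: -183; q=2: -187; q=3: -188; q=4: -194; q=5: -214; q=6: -251.
Profit is highest at q = 0. Equivalently, the lowest AVC in the table is 61/3 ≈ $20.33 at q = 3, and P = $16 falls below it — price never covers variable cost, so the firm shuts down and loses only its fixed cost.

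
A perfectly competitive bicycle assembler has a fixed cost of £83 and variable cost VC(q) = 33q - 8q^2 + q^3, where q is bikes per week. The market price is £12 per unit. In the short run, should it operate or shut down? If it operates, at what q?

Shut down

Strip out fixed cost: VC = 33q - 8q^2 + q^3. Then AVC = 33 - 8q + q^2 and MC = 33 - 16q + 3q^2.
AVC is minimized where dAVC/dq = -8 + 2q = 0, at q = 4; min AVC = 33 - 8·4 + 4^2 = £17.
With P < min AVC (£12 < £17), every unit sold adds to the loss.
Shutting down limits the loss to fixed cost, £83.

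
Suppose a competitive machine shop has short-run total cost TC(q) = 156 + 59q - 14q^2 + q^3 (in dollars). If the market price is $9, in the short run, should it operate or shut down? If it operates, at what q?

Shut down

Strip out fixed cost: VC = 59q - 14q^2 + q^3. Then AVC = 59 - 14q + q^2 and MC = 59 - 28q + 3q^2.
AVC is minimized where dAVC/dq = -14 + 2q = 0, at q = 7; min AVC = 59 - 14·7 + 7^2 = $10.
With P < min AVC ($9 < $10), every unit sold adds to the loss.
Shutting down limits the loss to fixed cost, $156.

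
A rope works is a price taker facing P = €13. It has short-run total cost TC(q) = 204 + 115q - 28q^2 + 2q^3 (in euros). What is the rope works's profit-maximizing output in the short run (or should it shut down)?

Shut down

Variable cost is VC = 115q - 28q^2 + 2q^3, so AVC = VC/q = 115 - 28q + 2q^2 and MC = dTC/dq = 115 - 56q + 6q^2.
The AVC parabola has its vertex at q = 28/4 = 7, where AVC = 115 - 28·7 + 2·7^2 = €17.
Since P = €13 < min AVC = €17, price fails to cover variable cost at any output.
The firm minimizes its loss by shutting down and losing only its fixed cost of €204.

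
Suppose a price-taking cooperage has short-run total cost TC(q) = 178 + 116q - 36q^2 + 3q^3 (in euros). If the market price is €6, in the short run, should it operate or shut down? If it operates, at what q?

Shut down

From TC, MC = TC'(q) = 116 - 72q + 9q^2 and AVC = VC/q = 116 - 36q + 3q^2.
AVC is minimized where dAVC/dq = -36 + 6q = 0, at q = 6; min AVC = 116 - 36·6 + 3·6^2 = €8.
P = €6 lies below min AVC = €8; no output level covers variable cost.
The firm minimizes its loss by shutting down and losing only its fixed cost of €178.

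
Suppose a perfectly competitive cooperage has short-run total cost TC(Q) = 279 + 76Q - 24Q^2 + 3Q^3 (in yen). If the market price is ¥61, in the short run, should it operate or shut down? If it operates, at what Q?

Variable cost is VC = 76Q - 24Q^2 + 3Q^3, so AVC = VC/Q = 76 - 24Q + 3Q^2 and MC = dTC/dQ = 76 - 48Q + 9Q^2.
AVC is minimized where dAVC/dQ = -24 + 6Q = 0, at Q = 4; min AVC = 76 - 24·4 + 3·4^2 = ¥28.
Because ¥61 ≥ ¥28, revenue can cover variable cost; the firm operates.
P = MC gives 15 - 48Q + 9Q^2 = 0, with roots 1/3 and 5. Take the larger (rising MC): Q* = 5.
Check: AVC at Q = 5 is ¥31 ≤ P, so revenue covers variable cost.
Profit = P·Q − TC = 61·5 − 434 = -¥129, a loss, but smaller than the ¥279 fixed cost the firm would lose by shutting down.

Produce at Q = 5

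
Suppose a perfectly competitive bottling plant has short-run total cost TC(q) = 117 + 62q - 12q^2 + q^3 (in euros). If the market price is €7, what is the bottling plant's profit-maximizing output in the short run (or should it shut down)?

Shut down

From TC, MC = TC'(q) = 62 - 24q + 3q^2 and AVC = VC/q = 62 - 12q + q^2.
AVC is minimized where dAVC/dq = -12 + 2q = 0, at q = 6; min AVC = 62 - 12·6 + 6^2 = €26.
Since P = €7 < min AVC = €26, price fails to cover variable cost at any output.
The firm minimizes its loss by shutting down and losing only its fixed cost of €117.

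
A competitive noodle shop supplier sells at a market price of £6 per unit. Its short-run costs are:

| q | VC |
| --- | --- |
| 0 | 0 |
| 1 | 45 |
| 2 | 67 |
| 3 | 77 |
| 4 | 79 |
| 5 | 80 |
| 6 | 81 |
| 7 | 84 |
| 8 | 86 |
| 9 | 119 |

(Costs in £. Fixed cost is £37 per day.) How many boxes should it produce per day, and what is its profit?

Compute π = P·q − TC at each output: q=0: -37; q=1: -76; q=2: -92; q=3: -96; q=4: -92; q=5: -87; q=6: -82; q=7: -79; q=8: -75; q=9: -102.
Profit is highest at q = 0. Equivalently, the lowest AVC in the table is 86/8 ≈ £10.75 at q = 8, and P = £6 falls below it — price never covers variable cost, so the firm shuts down and loses only its fixed cost.

q = 0 (shut down); profit = -£37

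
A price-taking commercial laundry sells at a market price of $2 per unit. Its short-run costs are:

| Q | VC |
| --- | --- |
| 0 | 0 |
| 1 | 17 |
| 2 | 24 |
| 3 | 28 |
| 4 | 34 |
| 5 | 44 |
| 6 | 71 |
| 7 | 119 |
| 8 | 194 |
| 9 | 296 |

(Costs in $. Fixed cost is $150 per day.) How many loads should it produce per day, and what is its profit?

Tabulate TR − TC: Q=0: -150; Q=1: -165; Q=2: -170; Q=3: -172; Q=4: -176; Q=5: -184; Q=6: -209; Q=7: -255; Q=8: -328; Q=9: -428.
Profit is highest at Q = 0. Equivalently, the lowest AVC in the table is 34/4 ≈ $8.50 at Q = 4, and P = $2 falls below it — price never covers variable cost, so the firm shuts down and loses only its fixed cost.

Q = 0 (shut down); profit = -$150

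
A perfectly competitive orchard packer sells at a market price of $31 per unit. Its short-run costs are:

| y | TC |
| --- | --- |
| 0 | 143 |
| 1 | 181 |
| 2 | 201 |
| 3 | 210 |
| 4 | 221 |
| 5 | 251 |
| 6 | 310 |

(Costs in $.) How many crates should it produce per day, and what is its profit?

Compute π = P·y − TC at each output: y=0: -143; y=1: -150; y=2: -139; y=3: -117; y=4: -97; y=5: -96; y=6: -124.
Profit is maximized at y = 5. AVC there is 108/5 = $21.60 ≤ P, so producing beats shutting down (which would give -$143).

y = 5; profit = -$96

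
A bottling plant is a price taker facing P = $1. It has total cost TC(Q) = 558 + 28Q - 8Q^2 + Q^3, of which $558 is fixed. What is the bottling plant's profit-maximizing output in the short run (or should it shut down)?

Strip out fixed cost: VC = 28Q - 8Q^2 + Q^3. Then AVC = 28 - 8Q + Q^2 and MC = 28 - 16Q + 3Q^2.
AVC is minimized where dAVC/dQ = -8 + 2Q = 0, at Q = 4; min AVC = 28 - 8·4 + 4^2 = $12.
Since P = $1 < min AVC = $12, price fails to cover variable cost at any output.
Shutting down limits the loss to fixed cost, $558.

Shut down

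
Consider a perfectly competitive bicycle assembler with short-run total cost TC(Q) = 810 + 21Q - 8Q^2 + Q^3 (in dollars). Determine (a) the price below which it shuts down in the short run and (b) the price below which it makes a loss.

Shutdown price = $5; break-even price = $120

Shutdown price = min AVC. AVC = 21 - 8Q + Q^2, with vertex at Q = 4 and minimum $5.
ATC = 810/Q + 21 - 8Q + Q^2. Setting dATC/dQ = −810/Q^2 − 8 + 2Q = 0 gives Q = 9 (since 2·9^3 − 8·9^2 = 810).
min ATC = 810/9 + 21 − 8·9 + 9^2 = $120. That is the break-even price.
Between these two prices the firm operates at a loss; above $120 it earns a profit.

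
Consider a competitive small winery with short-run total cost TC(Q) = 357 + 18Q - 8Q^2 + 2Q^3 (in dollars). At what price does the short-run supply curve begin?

$10 per unit

Short-run supply begins at min AVC. From VC = 18Q - 8Q^2 + 2Q^3, AVC = 18 - 8Q + 2Q^2.
dAVC/dQ = -8 + 4Q = 0 gives Q = 2. min AVC = 18 - 8·2 + 2·2^2 = 10.
The firm shuts down for any P below $10.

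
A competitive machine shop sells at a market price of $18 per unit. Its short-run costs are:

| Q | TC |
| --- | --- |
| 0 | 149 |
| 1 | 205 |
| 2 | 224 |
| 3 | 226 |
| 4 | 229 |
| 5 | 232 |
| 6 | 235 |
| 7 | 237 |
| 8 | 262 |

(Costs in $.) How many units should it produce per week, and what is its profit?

Profit at each row (π = 18Q − TC): Q=0: -149; Q=1: -187; Q=2: -188; Q=3: -172; Q=4: -157; Q=5: -142; Q=6: -127; Q=7: -111; Q=8: -118.
Profit is maximized at Q = 7. AVC there is 88/7 = $12.57 ≤ P, so producing beats shutting down (which would give -$149).

Q = 7; profit = -$111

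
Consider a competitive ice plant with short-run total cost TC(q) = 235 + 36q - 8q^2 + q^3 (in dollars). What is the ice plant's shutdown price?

The shutdown price is the minimum of AVC. VC = 36q - 8q^2 + q^3, so AVC = 36 - 8q + q^2.
dAVC/dq = -8 + 2q = 0 gives q = 4. min AVC = 36 - 8·4 + 4^2 = 20.
For P < $20 the firm produces nothing.

$20 per unit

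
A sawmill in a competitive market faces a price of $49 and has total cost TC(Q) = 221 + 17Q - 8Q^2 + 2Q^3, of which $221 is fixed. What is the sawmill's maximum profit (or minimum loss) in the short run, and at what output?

AVC = 17 - 8Q + 2Q^2 has its minimum $9 at Q = 2; price $49 clears that bar, so the firm operates.
With MC = 17 - 16Q + 6Q^2, P = MC on the upward-sloping part at Q* = 4.
TR = 49·4 = 196. TC = 221 + 68 = 289. Profit = 196 − 289 = -$93.
That loss of $93 beats the $221 the firm would lose by shutting down; producing recovers $128 of fixed cost.

Profit = -$93 at Q = 4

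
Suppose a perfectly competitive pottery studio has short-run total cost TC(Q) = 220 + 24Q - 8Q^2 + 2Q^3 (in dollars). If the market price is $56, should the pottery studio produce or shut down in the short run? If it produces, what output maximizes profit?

From TC, MC = TC'(Q) = 24 - 16Q + 6Q^2 and AVC = VC/Q = 24 - 8Q + 2Q^2.
The AVC parabola has its vertex at Q = 8/4 = 2, where AVC = 24 - 8·2 + 2·2^2 = $16.
Since P = $56 ≥ min AVC = $16, price covers variable cost and the firm should produce.
Set P = MC: 56 = 24 - 16Q + 6Q^2 → -32 - 16Q + 6Q^2 = 0. The roots are Q = -4/3 and Q = 4; the profit-maximizing output is on the rising part of MC, so Q* = 4.
Check: AVC at Q = 4 is $24 ≤ P, so revenue covers variable cost.
Profit = P·Q − TC = 56·4 − 316 = -$92, a loss, but smaller than the $220 fixed cost the firm would lose by shutting down.

Produce at Q = 4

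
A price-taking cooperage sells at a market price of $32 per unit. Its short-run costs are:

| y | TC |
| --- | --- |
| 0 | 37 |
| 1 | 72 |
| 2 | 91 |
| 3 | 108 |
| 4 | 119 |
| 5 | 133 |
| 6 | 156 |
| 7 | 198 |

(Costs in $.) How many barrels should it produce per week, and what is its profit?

y = 6; profit = $36

Profit at each row (π = 32y − TC): y=0: -37; y=1: -40; y=2: -27; y=3: -12; y=4: 9; y=5: 27; y=6: 36; y=7: 26.
Profit is maximized at y = 6. AVC there is 119/6 = $19.83 ≤ P, so producing beats shutting down (which would give -$37).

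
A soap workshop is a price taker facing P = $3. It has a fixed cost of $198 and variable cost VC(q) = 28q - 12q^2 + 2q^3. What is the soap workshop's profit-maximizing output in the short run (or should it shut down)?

From TC, MC = TC'(q) = 28 - 24q + 6q^2 and AVC = VC/q = 28 - 12q + 2q^2.
AVC hits its minimum where MC = AVC, at q = 3, giving min AVC = 28 - 12·3 + 2·3^2 = $10.
Since P = $3 < min AVC = $10, price fails to cover variable cost at any output.
The firm minimizes its loss by shutting down and losing only its fixed cost of $198.

Shut down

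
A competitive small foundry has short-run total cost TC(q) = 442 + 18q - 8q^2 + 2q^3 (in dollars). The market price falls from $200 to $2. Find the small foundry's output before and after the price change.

Output falls from 7 to 0 (the firm shuts down)

AVC = 18 - 8q + 2q^2, minimized at q = 2 where min AVC = $10. MC = 18 - 16q + 6q^2.
At P = $200 ≥ min AVC, set P = MC on the rising branch: q = 7.
At P = $2 < min AVC = $10, price no longer covers variable cost at any output, so the firm shuts down: q = 0.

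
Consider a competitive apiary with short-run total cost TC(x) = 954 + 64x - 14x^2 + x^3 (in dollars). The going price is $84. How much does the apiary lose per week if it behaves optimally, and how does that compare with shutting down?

Profit = -$354 at x = 10

AVC = 64 - 14x + x^2; min AVC = $15 at x = 7. Since P = $84 ≥ min AVC, the firm produces.
MC = 64 - 28x + 3x^2. Setting P = MC and taking the root on the rising branch gives x* = 10.
TR = 84·10 = 840. TC = 954 + 240 = 1194. Profit = 840 − 1194 = -$354.
By producing, the firm covers all variable cost plus $600 of fixed cost; shutting down would lose the full $954.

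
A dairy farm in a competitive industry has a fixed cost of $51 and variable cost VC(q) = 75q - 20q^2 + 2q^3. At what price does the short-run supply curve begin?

Short-run supply begins at min AVC. From VC = 75q - 20q^2 + 2q^3, AVC = 75 - 20q + 2q^2.
At the minimum of AVC, MC = AVC. MC = 75 - 40q + 6q^2; setting MC = AVC gives 4q^2 - 20q = 0, so q = 5. min AVC = 25.
For P < $25 the firm produces nothing.

$25 per unit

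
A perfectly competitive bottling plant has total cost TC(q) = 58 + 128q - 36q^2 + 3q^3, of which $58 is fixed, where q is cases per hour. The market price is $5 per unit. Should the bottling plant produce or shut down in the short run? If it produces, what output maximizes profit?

Variable cost is VC = 128q - 36q^2 + 3q^3, so AVC = VC/q = 128 - 36q + 3q^2 and MC = dTC/dq = 128 - 72q + 9q^2.
AVC is minimized where dAVC/dq = -36 + 6q = 0, at q = 6; min AVC = 128 - 36·6 + 3·6^2 = $20.
Since P = $5 < min AVC = $20, price fails to cover variable cost at any output.
Best response: produce nothing and absorb the $58 fixed cost.

Shut down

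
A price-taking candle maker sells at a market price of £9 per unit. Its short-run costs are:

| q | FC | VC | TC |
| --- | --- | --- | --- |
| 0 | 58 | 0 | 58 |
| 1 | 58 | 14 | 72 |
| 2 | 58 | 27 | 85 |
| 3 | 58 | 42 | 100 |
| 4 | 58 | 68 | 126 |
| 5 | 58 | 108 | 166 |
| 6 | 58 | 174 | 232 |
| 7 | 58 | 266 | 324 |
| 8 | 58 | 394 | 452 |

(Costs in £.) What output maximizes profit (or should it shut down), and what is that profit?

q = 0 (shut down); profit = -£58

Profit at each row (π = 9q − TC): q=0: -58; q=1: -63; q=2: -67; q=3: -73; q=4: -90; q=5: -121; q=6: -178; q=7: -261; q=8: -380.
Profit is highest at q = 0. Equivalently, the lowest AVC in the table is 27/2 ≈ £13.50 at q = 2, and P = £9 falls below it — price never covers variable cost, so the firm shuts down and loses only its fixed cost.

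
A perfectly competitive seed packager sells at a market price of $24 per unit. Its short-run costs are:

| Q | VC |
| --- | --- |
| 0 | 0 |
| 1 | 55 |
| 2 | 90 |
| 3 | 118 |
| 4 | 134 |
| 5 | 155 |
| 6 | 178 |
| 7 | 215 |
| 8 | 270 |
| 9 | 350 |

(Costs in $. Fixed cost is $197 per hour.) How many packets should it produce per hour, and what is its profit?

Q = 0 (shut down); profit = -$197

Profit at each row (π = 24Q − TC): Q=0: -197; Q=1: -228; Q=2: -239; Q=3: -243; Q=4: -235; Q=5: -232; Q=6: -231; Q=7: -244; Q=8: -275; Q=9: -331.
Profit is highest at Q = 0. Equivalently, the lowest AVC in the table is 178/6 ≈ $29.67 at Q = 6, and P = $24 falls below it — price never covers variable cost, so the firm shuts down and loses only its fixed cost.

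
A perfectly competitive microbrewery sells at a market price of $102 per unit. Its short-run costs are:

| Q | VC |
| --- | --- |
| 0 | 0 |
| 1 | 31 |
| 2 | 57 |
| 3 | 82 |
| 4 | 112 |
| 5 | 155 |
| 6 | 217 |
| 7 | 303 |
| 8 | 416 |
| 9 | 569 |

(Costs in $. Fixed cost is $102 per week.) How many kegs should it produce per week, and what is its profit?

Tabulate TR − TC: Q=0: -102; Q=1: -31; Q=2: 45; Q=3: 122; Q=4: 194; Q=5: 253; Q=6: 293; Q=7: 309; Q=8: 298; Q=9: 247.
Profit is maximized at Q = 7. AVC there is 303/7 = $43.29 ≤ P, so producing beats shutting down (which would give -$102).

Q = 7; profit = $309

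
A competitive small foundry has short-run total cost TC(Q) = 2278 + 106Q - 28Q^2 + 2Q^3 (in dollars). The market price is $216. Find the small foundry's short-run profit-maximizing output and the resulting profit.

AVC = 106 - 28Q + 2Q^2 has its minimum $8 at Q = 7; price $216 clears that bar, so the firm operates.
With MC = 106 - 56Q + 6Q^2, P = MC on the upward-sloping part at Q* = 11.
TR = 216·11 = 2376. TC = 2278 + 440 = 2718. Profit = 2376 − 2718 = -$342.
By producing, the firm covers all variable cost plus $1936 of fixed cost; shutting down would lose the full $2278.

Profit = -$342 at Q = 11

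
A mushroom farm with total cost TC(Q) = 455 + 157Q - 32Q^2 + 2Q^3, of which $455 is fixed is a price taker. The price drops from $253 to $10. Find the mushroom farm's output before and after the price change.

Output falls from 12 to 0 (the firm shuts down)

MC = 157 - 64Q + 6Q^2; the shutdown threshold is min AVC = $29 (at Q = 8).
With P = $253 above the shutdown price, P = MC gives Q = 12.
At P = $10 < min AVC = $29, price no longer covers variable cost at any output, so the firm shuts down: Q = 0.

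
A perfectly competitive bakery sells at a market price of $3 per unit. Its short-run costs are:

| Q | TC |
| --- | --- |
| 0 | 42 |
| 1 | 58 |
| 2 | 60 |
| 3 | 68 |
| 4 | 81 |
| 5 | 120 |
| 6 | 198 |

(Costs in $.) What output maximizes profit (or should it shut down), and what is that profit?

Q = 0 (shut down); profit = -$42

Tabulate TR − TC: Q=0: -42; Q=1: -55; Q=2: -54; Q=3: -59; Q=4: -69; Q=5: -105; Q=6: -180.
Profit is highest at Q = 0. Equivalently, the lowest AVC in the table is 26/3 ≈ $8.67 at Q = 3, and P = $3 falls below it — price never covers variable cost, so the firm shuts down and loses only its fixed cost.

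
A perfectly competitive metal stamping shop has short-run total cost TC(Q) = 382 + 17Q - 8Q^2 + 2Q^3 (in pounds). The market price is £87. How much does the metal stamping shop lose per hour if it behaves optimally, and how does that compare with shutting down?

Profit = -£82 at Q = 5

AVC = 17 - 8Q + 2Q^2; min AVC = £9 at Q = 2. Since P = £87 ≥ min AVC, the firm produces.
MC = 17 - 16Q + 6Q^2. Setting P = MC and taking the root on the rising branch gives Q* = 5.
TR = 87·5 = 435. TC = 382 + 135 = 517. Profit = 435 − 517 = -£82.
Shutting down would mean losing the fixed cost of £382, so operating at a loss of £82 is better by £300.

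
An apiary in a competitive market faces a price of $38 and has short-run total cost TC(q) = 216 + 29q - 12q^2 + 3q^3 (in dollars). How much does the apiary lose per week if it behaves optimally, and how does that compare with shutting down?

AVC = 29 - 12q + 3q^2; min AVC = $17 at q = 2. Since P = $38 ≥ min AVC, the firm produces.
MC = 29 - 24q + 9q^2. Setting P = MC and taking the root on the rising branch gives q* = 3.
TR = 38·3 = 114. TC = 216 + 60 = 276. Profit = 114 − 276 = -$162.
By producing, the firm covers all variable cost plus $54 of fixed cost; shutting down would lose the full $216.

Profit = -$162 at q = 3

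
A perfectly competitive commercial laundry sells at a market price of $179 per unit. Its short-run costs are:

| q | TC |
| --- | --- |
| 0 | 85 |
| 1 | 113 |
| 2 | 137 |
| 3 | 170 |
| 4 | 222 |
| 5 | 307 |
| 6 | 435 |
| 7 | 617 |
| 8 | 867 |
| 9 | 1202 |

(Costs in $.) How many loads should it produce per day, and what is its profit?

Profit at each row (π = 179q − TC): q=0: -85; q=1: 66; q=2: 221; q=3: 367; q=4: 494; q=5: 588; q=6: 639; q=7: 636; q=8: 565; q=9: 409.
Profit is maximized at q = 6. AVC there is 350/6 = $58.33 ≤ P, so producing beats shutting down (which would give -$85).

q = 6; profit = $639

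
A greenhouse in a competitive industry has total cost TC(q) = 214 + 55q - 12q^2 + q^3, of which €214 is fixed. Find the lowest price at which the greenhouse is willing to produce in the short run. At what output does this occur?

The firm shuts down when price falls below the minimum of average variable cost. AVC = VC/q = 55 - 12q + q^2.
At the minimum of AVC, MC = AVC. MC = 55 - 24q + 3q^2; setting MC = AVC gives 2q^2 - 12q = 0, so q = 6. min AVC = 19.
The firm shuts down for any P below €19.

€19 per unit, at q = 6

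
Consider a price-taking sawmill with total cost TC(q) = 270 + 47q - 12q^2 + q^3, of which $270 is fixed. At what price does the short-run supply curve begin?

The firm shuts down when price falls below the minimum of average variable cost. AVC = VC/q = 47 - 12q + q^2.
dAVC/dq = -12 + 2q = 0 gives q = 6. min AVC = 47 - 12·6 + 6^2 = 11.
So the shutdown price is $11.

$11 per unit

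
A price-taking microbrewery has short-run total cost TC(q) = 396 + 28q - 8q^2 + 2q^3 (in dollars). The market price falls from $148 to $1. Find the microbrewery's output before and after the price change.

Output falls from 6 to 0 (the firm shuts down)

AVC = 28 - 8q + 2q^2, minimized at q = 2 where min AVC = $20. MC = 28 - 16q + 6q^2.
With P = $148 above the shutdown price, P = MC gives q = 6.
At P = $1 < min AVC = $20, price no longer covers variable cost at any output, so the firm shuts down: q = 0.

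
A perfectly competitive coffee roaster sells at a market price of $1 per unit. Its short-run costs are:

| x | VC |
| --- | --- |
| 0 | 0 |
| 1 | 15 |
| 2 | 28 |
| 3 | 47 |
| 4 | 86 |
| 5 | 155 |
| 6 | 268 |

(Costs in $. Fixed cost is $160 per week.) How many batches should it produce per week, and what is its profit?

Compute π = P·x − TC at each output: x=0: -160; x=1: -174; x=2: -186; x=3: -204; x=4: -242; x=5: -310; x=6: -422.
Profit is highest at x = 0. Equivalently, the lowest AVC in the table is 28/2 ≈ $14 at x = 2, and P = $1 falls below it — price never covers variable cost, so the firm shuts down and loses only its fixed cost.

x = 0 (shut down); profit = -$160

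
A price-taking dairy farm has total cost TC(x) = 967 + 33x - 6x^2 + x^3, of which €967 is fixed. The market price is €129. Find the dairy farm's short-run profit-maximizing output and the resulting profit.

Profit = -€327 at x = 8

AVC = 33 - 6x + x^2 has its minimum €24 at x = 3; price €129 clears that bar, so the firm operates.
With MC = 33 - 12x + 3x^2, P = MC on the upward-sloping part at x* = 8.
TR = 129·8 = 1032. TC = 967 + 392 = 1359. Profit = 1032 − 1359 = -€327.
That loss of €327 beats the €967 the firm would lose by shutting down; producing recovers €640 of fixed cost.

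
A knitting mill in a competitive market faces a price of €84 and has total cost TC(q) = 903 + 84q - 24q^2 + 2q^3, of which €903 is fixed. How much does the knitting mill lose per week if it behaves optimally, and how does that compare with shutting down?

Profit = -€391 at q = 8

AVC = 84 - 24q + 2q^2; min AVC = €12 at q = 6. Since P = €84 ≥ min AVC, the firm produces.
With MC = 84 - 48q + 6q^2, P = MC on the upward-sloping part at q* = 8.
TR = 84·8 = 672. TC = 903 + 160 = 1063. Profit = 672 − 1063 = -€391.
That loss of €391 beats the €903 the firm would lose by shutting down; producing recovers €512 of fixed cost.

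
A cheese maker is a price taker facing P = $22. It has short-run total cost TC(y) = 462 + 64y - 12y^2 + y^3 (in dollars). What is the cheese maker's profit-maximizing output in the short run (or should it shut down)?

Shut down

From TC, MC = TC'(y) = 64 - 24y + 3y^2 and AVC = VC/y = 64 - 12y + y^2.
AVC hits its minimum where MC = AVC, at y = 6, giving min AVC = 64 - 12·6 + 6^2 = $28.
P = $22 lies below min AVC = $28; no output level covers variable cost.
Best response: produce nothing and absorb the $462 fixed cost.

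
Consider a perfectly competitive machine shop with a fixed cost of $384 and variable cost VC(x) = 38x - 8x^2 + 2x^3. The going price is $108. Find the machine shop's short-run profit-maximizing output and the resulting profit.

AVC = 38 - 8x + 2x^2 has its minimum $30 at x = 2; price $108 clears that bar, so the firm operates.
MC = 38 - 16x + 6x^2. Setting P = MC and taking the root on the rising branch gives x* = 5.
TR = 108·5 = 540. TC = 384 + 240 = 624. Profit = 540 − 624 = -$84.
That loss of $84 beats the $384 the firm would lose by shutting down; producing recovers $300 of fixed cost.

Profit = -$84 at x = 5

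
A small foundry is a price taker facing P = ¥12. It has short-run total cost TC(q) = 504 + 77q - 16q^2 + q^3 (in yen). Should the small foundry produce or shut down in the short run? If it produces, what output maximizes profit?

Shut down

From TC, MC = TC'(q) = 77 - 32q + 3q^2 and AVC = VC/q = 77 - 16q + q^2.
The AVC parabola has its vertex at q = 16/2 = 8, where AVC = 77 - 16·8 + 8^2 = ¥13.
With P < min AVC (¥12 < ¥13), every unit sold adds to the loss.
The firm minimizes its loss by shutting down and losing only its fixed cost of ¥504.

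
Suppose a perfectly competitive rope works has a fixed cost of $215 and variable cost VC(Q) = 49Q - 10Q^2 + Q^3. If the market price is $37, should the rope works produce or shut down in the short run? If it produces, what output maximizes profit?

Produce at Q = 6

Variable cost is VC = 49Q - 10Q^2 + Q^3, so AVC = VC/Q = 49 - 10Q + Q^2 and MC = dTC/dQ = 49 - 20Q + 3Q^2.
The AVC parabola has its vertex at Q = 10/2 = 5, where AVC = 49 - 10·5 + 5^2 = $24.
P = $37 exceeds min AVC = $24, so the firm stays open.
Solving P = MC: 12 - 20Q + 3Q^2 = 0 ⇒ Q = 2/3 or 6. On the upward-sloping branch, Q* = 6.
Check: AVC at Q = 6 is $25 ≤ P, so revenue covers variable cost.
Profit = P·Q − TC = 37·6 − 365 = -$143, a loss, but smaller than the $215 fixed cost the firm would lose by shutting down.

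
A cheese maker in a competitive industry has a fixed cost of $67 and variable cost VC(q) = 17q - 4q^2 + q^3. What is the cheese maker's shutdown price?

$13 per unit

The shutdown price is the minimum of AVC. VC = 17q - 4q^2 + q^3, so AVC = 17 - 4q + q^2.
At the minimum of AVC, MC = AVC. MC = 17 - 8q + 3q^2; setting MC = AVC gives 2q^2 - 4q = 0, so q = 2. min AVC = 13.
So the shutdown price is $13.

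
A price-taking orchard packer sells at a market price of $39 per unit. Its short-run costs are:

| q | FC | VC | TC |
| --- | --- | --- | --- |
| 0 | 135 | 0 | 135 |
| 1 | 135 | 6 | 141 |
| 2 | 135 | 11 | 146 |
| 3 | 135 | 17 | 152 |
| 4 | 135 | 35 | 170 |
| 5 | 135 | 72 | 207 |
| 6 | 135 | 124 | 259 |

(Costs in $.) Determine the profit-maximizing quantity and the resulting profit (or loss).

q = 5; profit = -$12

Tabulate TR − TC: q=0: -135; q=1: -102; q=2: -68; q=3: -35; q=4: -14; q=5: -12; q=6: -25.
Profit is maximized at q = 5. AVC there is 72/5 = $14.40 ≤ P, so producing beats shutting down (which would give -$135).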